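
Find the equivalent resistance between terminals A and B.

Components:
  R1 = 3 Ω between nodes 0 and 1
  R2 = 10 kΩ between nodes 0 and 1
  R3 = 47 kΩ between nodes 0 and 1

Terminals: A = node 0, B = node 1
Reduce the network between node 0 (A) and node 1 (B) by series/parallel combination:
  Rp1 = R1 ‖ R2 ‖ R3 (parallel, all between nodes 0 and 1) = 1/(1/3 + 1/10000 + 1/47000) = 2.999 Ω
R_eq = 2.999 Ω

Final answer: 2.999 Ω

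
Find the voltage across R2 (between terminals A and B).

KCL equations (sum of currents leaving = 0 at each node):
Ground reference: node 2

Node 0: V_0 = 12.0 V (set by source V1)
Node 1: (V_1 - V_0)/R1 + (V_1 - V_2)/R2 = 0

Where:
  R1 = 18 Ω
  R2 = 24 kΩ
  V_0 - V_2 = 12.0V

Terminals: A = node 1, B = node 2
R1 and R2 are in series across V1 (node 0 → node 1 → node 2), and the output A–B is taken across R2, so this is a voltage divider.
Series current: I = V1/(R1 + R2) = 12/(18 + 24000) = 12/24020 = 0.0004996 A
V_R2 = I × R2 = V1 × R2/(R1 + R2) = 12 × 24000/24020 = 11.99 V

Final answer: 11.99 V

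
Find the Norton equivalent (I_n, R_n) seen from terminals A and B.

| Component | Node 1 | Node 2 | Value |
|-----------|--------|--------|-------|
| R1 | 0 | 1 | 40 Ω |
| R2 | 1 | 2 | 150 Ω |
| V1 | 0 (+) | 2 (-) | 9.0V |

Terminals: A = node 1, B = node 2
Find the Thévenin equivalent first; then I_n = V_th/R_th and R_n = R_th.
Step 1 — V_th is the open-circuit voltage V_A - V_B (nothing connected across the terminals).
Nodal analysis, taking node 2 as the 0 V reference.
Source V1 fixes V_0 = 9 V.
KCL at each unknown node (sum of currents leaving = 0; resistances in Ω):
  Node 1: (V_1 - 9)/40 + (V_1 - 0)/150 = 0
Collecting terms: 0.03167 × V_1 = 0.225  =>  V_1 = 7.105 V
V_th = V_1 - V_2 = 7.105 - 0 = 7.105 V
Step 2 — R_th: zero the source — replace V1 by a short circuit (node 2 merges into node 0) — and find the resistance seen between A (node 1) and B (node 0).
Reduce the network between node 1 (A) and node 0 (B) by series/parallel combination:
  Rp1 = R1 ‖ R2 (parallel, both between nodes 0 and 1) = 1/(1/40 + 1/150) = 31.58 Ω
R_th = 31.58 Ω
I_n = V_th/R_th = 7.105/31.58 = 0.225 A, and R_n = R_th = 31.58 Ω

Final answer: I_n = 0.225 A, R_n = 31.58 Ω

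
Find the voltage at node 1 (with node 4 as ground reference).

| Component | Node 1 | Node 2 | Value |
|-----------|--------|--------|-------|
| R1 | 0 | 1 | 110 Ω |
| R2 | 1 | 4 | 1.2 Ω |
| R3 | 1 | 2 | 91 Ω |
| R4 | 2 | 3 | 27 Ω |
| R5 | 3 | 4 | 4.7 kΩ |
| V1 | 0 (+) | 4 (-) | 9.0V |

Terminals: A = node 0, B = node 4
Nodal analysis, taking node 4 as the 0 V reference.
Source V1 fixes V_0 = 9 V.
KCL at each unknown node (sum of currents leaving = 0; resistances in Ω):
  Node 1: (V_1 - 9)/110 + (V_1 - 0)/1.2 + (V_1 - V_2)/91 = 0
  Node 2: (V_2 - V_1)/91 + (V_2 - V_3)/27 = 0
  Node 3: (V_3 - V_2)/27 + (V_3 - 0)/4700 = 0
Collecting terms (coefficients in siemens):
  0.8534·V_1 - 0.01099·V_2 = 0.08182
  0.04803·V_2 - 0.01099·V_1 - 0.03704·V_3 = 0
  0.03725·V_3 - 0.03704·V_2 = 0
Solving these 3 simultaneous equations (Gaussian elimination) gives:
  V_1 = 0.0971 V, V_2 = 0.09526 V, V_3 = 0.09472 V
The requested potential is V_1 = 0.0971 V.

Final answer: V_1 = 0.0971 V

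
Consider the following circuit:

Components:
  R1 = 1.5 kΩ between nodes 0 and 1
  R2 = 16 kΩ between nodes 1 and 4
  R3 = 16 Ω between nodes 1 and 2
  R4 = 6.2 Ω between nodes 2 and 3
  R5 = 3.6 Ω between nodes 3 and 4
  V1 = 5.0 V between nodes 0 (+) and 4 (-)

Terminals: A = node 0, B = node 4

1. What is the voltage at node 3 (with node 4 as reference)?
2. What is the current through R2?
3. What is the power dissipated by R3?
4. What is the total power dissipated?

Nodal analysis, taking node 4 as the 0 V reference.
Source V1 fixes V_0 = 5 V.
KCL at each unknown node (sum of currents leaving = 0; resistances in Ω):
  Node 1: (V_1 - 5)/1500 + (V_1 - 0)/16000 + (V_1 - V_2)/16 = 0
  Node 2: (V_2 - V_1)/16 + (V_2 - V_3)/6.2 = 0
  Node 3: (V_3 - V_2)/6.2 + (V_3 - 0)/3.6 = 0
Collecting terms (coefficients in siemens):
  0.06323·V_1 - 0.0625·V_2 = 0.003333
  0.2238·V_2 - 0.0625·V_1 - 0.1613·V_3 = 0
  0.4391·V_3 - 0.1613·V_2 = 0
Solving these 3 simultaneous equations (Gaussian elimination) gives:
  V_1 = 0.08441 V, V_2 = 0.03206 V, V_3 = 0.01178 V
Part 1:
  Read off the nodal solution: V_3 = 0.01178 V
Part 2:
  I_R2 = (V_1 - V_4)/R2 = (0.08441 - 0)/16000 = 0.000005276 A
  Magnitude: I_R2 = 0.000005276 A
Part 3:
  I_R3 = (V_1 - V_2)/R3 = (0.08441 - 0.03206)/16 = 0.003272 A
  P_R3 = I_R3² × R3 = (0.003272)² × 16 = 0.0001713 W
Part 4:
  Power in each resistor, P = (ΔV)²/R:
    P_R1 = (5 - 0.08441)²/1500 = 0.01611 W
    P_R2 = (0.08441 - 0)²/16000 = 0.0000004453 W
    P_R3 = (0.08441 - 0.03206)²/16 = 0.0001713 W
    P_R4 = (0.03206 - 0.01178)²/6.2 = 0.00006637 W
    P_R5 = (0.01178 - 0)²/3.6 = 0.00003854 W
  P_total = P_R1 + P_R2 + P_R3 + P_R4 + P_R5 = 0.01639 W

Final answers:
1. V_3 = 0.01178 V
2. I_R2 = 5.276e-06 A
3. P_R3 = 0.0001713 W
4. P_total = 0.01639 W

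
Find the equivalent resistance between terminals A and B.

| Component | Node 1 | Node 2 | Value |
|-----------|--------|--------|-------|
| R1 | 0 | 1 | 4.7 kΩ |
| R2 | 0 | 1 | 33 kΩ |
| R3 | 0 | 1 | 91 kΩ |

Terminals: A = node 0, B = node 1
Reduce the network between node 0 (A) and node 1 (B) by series/parallel combination:
  Rp1 = R1 ‖ R2 ‖ R3 (parallel, all between nodes 0 and 1) = 1/(1/4700 + 1/33000 + 1/91000) = 3936 Ω
R_eq = 3.936 kΩ

Final answer: 3.936 kΩ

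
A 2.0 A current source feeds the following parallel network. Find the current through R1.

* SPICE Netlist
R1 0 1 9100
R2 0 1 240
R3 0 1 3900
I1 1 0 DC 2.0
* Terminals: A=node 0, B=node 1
All resistors sit directly between nodes 0 and 1, so they are in parallel and share one voltage V; the full source current 2 A splits among them.
1/R_par = 1/9100 + 1/240 + 1/3900 = 0.004533 S  =>  R_par = 220.6 Ω
V = I × R_par = 2 × 220.6 = 441.2 V
I_R1 = V/R1 = 441.2/9100 = 0.04848 A

Final answer: 0.04848 A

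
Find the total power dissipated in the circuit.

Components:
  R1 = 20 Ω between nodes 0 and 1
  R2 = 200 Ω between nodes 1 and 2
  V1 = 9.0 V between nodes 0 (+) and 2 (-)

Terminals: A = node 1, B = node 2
Nodal analysis, taking node 2 as the 0 V reference.
Source V1 fixes V_0 = 9 V.
KCL at each unknown node (sum of currents leaving = 0; resistances in Ω):
  Node 1: (V_1 - 9)/20 + (V_1 - 0)/200 = 0
Collecting terms: 0.055 × V_1 = 0.45  =>  V_1 = 8.182 V
Power in each resistor, P = (ΔV)²/R:
  P_R1 = (9 - 8.182)²/20 = 0.03347 W
  P_R2 = (8.182 - 0)²/200 = 0.3347 W
P_total = P_R1 + P_R2 = 0.3682 W

Final answer: 0.3682 W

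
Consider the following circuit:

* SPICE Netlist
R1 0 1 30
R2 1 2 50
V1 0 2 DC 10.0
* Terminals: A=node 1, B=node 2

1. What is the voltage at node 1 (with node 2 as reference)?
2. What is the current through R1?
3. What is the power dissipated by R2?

Nodal analysis, taking node 2 as the 0 V reference.
Source V1 fixes V_0 = 10 V.
KCL at each unknown node (sum of currents leaving = 0; resistances in Ω):
  Node 1: (V_1 - 10)/30 + (V_1 - 0)/50 = 0
Collecting terms: 0.05333 × V_1 = 0.3333  =>  V_1 = 6.25 V
Part 1:
  Read off the nodal solution: V_1 = 6.25 V
Part 2:
  I_R1 = (V_0 - V_1)/R1 = (10 - 6.25)/30 = 0.125 A
  Magnitude: I_R1 = 0.125 A
Part 3:
  I_R2 = (V_1 - V_2)/R2 = (6.25 - 0)/50 = 0.125 A
  P_R2 = I_R2² × R2 = (0.125)² × 50 = 0.7812 W

Final answers:
1. V_1 = 6.25 V
2. I_R1 = 0.125 A
3. P_R2 = 0.7812 W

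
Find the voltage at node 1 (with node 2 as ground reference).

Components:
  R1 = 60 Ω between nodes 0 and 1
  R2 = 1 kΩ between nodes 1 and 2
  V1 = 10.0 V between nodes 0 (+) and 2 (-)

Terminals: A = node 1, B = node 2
Nodal analysis, taking node 2 as the 0 V reference.
Source V1 fixes V_0 = 10 V.
KCL at each unknown node (sum of currents leaving = 0; resistances in Ω):
  Node 1: (V_1 - 10)/60 + (V_1 - 0)/1000 = 0
Collecting terms: 0.01767 × V_1 = 0.1667  =>  V_1 = 9.434 V
The requested potential is V_1 = 9.434 V.

Final answer: V_1 = 9.434 V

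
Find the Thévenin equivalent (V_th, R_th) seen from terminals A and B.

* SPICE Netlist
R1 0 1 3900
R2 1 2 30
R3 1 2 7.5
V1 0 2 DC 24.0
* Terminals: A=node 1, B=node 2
Step 1 — V_th is the open-circuit voltage V_A - V_B (nothing connected across the terminals).
Nodal analysis, taking node 2 as the 0 V reference.
Source V1 fixes V_0 = 24 V.
KCL at each unknown node (sum of currents leaving = 0; resistances in Ω):
  Node 1: (V_1 - 24)/3900 + (V_1 - 0)/30 + (V_1 - 0)/7.5 = 0
Collecting terms: 0.1669 × V_1 = 0.006154  =>  V_1 = 0.03687 V
V_th = V_1 - V_2 = 0.03687 - 0 = 0.03687 V
Step 2 — R_th: zero the source — replace V1 by a short circuit (node 2 merges into node 0) — and find the resistance seen between A (node 1) and B (node 0).
Reduce the network between node 1 (A) and node 0 (B) by series/parallel combination:
  Rp1 = R1 ‖ R2 ‖ R3 (parallel, all between nodes 0 and 1) = 1/(1/3900 + 1/30 + 1/7.5) = 5.991 Ω
R_th = 5.991 Ω

Final answer: V_th = 0.03687 V, R_th = 5.991 Ω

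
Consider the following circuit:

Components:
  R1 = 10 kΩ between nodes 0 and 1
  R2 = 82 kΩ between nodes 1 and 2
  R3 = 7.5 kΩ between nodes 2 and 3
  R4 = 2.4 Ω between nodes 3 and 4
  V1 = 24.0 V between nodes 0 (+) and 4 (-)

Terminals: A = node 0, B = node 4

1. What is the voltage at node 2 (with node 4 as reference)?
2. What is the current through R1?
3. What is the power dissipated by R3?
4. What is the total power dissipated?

Nodal analysis, taking node 4 as the 0 V reference.
Source V1 fixes V_0 = 24 V.
KCL at each unknown node (sum of currents leaving = 0; resistances in Ω):
  Node 1: (V_1 - 24)/10000 + (V_1 - V_2)/82000 = 0
  Node 2: (V_2 - V_1)/82000 + (V_2 - V_3)/7500 = 0
  Node 3: (V_3 - V_2)/7500 + (V_3 - 0)/2.4 = 0
Collecting terms (coefficients in siemens):
  0.0001122·V_1 - 0.0000122·V_2 = 0.0024
  0.0001455·V_2 - 0.0000122·V_1 - 0.0001333·V_3 = 0
  0.4168·V_3 - 0.0001333·V_2 = 0
Solving these 3 simultaneous equations (Gaussian elimination) gives:
  V_1 = 21.59 V, V_2 = 1.81 V, V_3 = 0.0005789 V
Part 1:
  Read off the nodal solution: V_2 = 1.81 V
Part 2:
  I_R1 = (V_0 - V_1)/R1 = (24 - 21.59)/10000 = 0.0002412 A
  Magnitude: I_R1 = 0.0002412 A
Part 3:
  I_R3 = (V_2 - V_3)/R3 = (1.81 - 0.0005789)/7500 = 0.0002412 A
  P_R3 = I_R3² × R3 = (0.0002412)² × 7500 = 0.0004363 W
Part 4:
  Power in each resistor, P = (ΔV)²/R:
    P_R1 = (24 - 21.59)²/10000 = 0.0005818 W
    P_R2 = (21.59 - 1.81)²/82000 = 0.004771 W
    P_R3 = (1.81 - 0.0005789)²/7500 = 0.0004363 W
    P_R4 = (0.0005789 - 0)²/2.4 = 0.0000001396 W
  P_total = P_R1 + P_R2 + P_R3 + P_R4 = 0.005789 W

Final answers:
1. V_2 = 1.81 V
2. I_R1 = 0.0002412 A
3. P_R3 = 0.0004363 W
4. P_total = 0.005789 W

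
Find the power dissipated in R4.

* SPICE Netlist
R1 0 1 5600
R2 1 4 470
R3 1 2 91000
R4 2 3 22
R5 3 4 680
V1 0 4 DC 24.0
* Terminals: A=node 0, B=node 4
Nodal analysis, taking node 4 as the 0 V reference.
Source V1 fixes V_0 = 24 V.
KCL at each unknown node (sum of currents leaving = 0; resistances in Ω):
  Node 1: (V_1 - 24)/5600 + (V_1 - 0)/470 + (V_1 - V_2)/91000 = 0
  Node 2: (V_2 - V_1)/91000 + (V_2 - V_3)/22 = 0
  Node 3: (V_3 - V_2)/22 + (V_3 - 0)/680 = 0
Collecting terms (coefficients in siemens):
  0.002317·V_1 - 0.00001099·V_2 = 0.004286
  0.04547·V_2 - 0.00001099·V_1 - 0.04545·V_3 = 0
  0.04693·V_3 - 0.04545·V_2 = 0
Solving these 3 simultaneous equations (Gaussian elimination) gives:
  V_1 = 1.85 V, V_2 = 0.01416 V, V_3 = 0.01372 V
I_R4 = (V_2 - V_3)/R4 = (0.01416 - 0.01372)/22 = 0.00002017 A
P_R4 = I_R4² × R4 = (0.00002017)² × 22 = 0.00000000895 W

Final answer: 8.95e-09 W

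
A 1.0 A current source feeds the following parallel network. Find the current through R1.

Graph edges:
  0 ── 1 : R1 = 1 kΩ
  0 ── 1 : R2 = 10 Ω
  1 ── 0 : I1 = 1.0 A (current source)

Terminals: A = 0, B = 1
All resistors sit directly between nodes 0 and 1, so they are in parallel and share one voltage V; the full source current 1 A splits among them.
1/R_par = 1/1000 + 1/10 = 0.101 S  =>  R_par = 9.901 Ω
V = I × R_par = 1 × 9.901 = 9.901 V
I_R1 = V/R1 = 9.901/1000 = 0.009901 A

Final answer: 0.009901 A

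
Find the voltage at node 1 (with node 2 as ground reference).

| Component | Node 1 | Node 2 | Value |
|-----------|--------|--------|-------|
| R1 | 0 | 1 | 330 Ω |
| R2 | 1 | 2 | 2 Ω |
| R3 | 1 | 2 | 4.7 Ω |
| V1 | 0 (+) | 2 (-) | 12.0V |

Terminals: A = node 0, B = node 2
Nodal analysis, taking node 2 as the 0 V reference.
Source V1 fixes V_0 = 12 V.
KCL at each unknown node (sum of currents leaving = 0; resistances in Ω):
  Node 1: (V_1 - 12)/330 + (V_1 - 0)/2 + (V_1 - 0)/4.7 = 0
Collecting terms: 0.7158 × V_1 = 0.03636  =>  V_1 = 0.0508 V
The requested potential is V_1 = 0.0508 V.

Final answer: V_1 = 0.0508 V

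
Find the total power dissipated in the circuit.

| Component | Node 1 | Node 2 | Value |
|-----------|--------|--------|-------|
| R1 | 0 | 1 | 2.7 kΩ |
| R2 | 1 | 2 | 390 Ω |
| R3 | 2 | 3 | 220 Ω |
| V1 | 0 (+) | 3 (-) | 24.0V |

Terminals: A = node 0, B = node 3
Nodal analysis, taking node 3 as the 0 V reference.
Source V1 fixes V_0 = 24 V.
KCL at each unknown node (sum of currents leaving = 0; resistances in Ω):
  Node 1: (V_1 - 24)/2700 + (V_1 - V_2)/390 = 0
  Node 2: (V_2 - V_1)/390 + (V_2 - 0)/220 = 0
Collecting terms (coefficients in siemens):
  0.002934·V_1 - 0.002564·V_2 = 0.008889
  0.00711·V_2 - 0.002564·V_1 = 0
Determinant D = (0.002934)(0.00711) - (-0.002564)(-0.002564) = 0.00001429
V_1 = [(0.008889)(0.00711) - (-0.002564)(0)]/D = 4.423 V
V_2 = [(0.002934)(0) - (0.008889)(-0.002564)]/D = 1.595 V
Power in each resistor, P = (ΔV)²/R:
  P_R1 = (24 - 4.423)²/2700 = 0.1419 W
  P_R2 = (4.423 - 1.595)²/390 = 0.0205 W
  P_R3 = (1.595 - 0)²/220 = 0.01157 W
P_total = P_R1 + P_R2 + P_R3 = 0.174 W

Final answer: 0.174 W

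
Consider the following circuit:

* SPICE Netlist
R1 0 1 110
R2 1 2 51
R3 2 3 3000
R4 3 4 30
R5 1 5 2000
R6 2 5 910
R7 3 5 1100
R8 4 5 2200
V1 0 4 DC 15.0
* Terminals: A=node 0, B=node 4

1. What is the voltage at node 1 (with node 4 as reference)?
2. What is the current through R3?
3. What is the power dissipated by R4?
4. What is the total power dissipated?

Nodal analysis, taking node 4 as the 0 V reference.
Source V1 fixes V_0 = 15 V.
KCL at each unknown node (sum of currents leaving = 0; resistances in Ω):
  Node 1: (V_1 - 15)/110 + (V_1 - V_2)/51 + (V_1 - V_5)/2000 = 0
  Node 2: (V_2 - V_1)/51 + (V_2 - V_3)/3000 + (V_2 - V_5)/910 = 0
  Node 3: (V_3 - V_2)/3000 + (V_3 - 0)/30 + (V_3 - V_5)/1100 = 0
  Node 5: (V_5 - V_1)/2000 + (V_5 - V_2)/910 + (V_5 - V_3)/1100 + (V_5 - 0)/2200 = 0
Collecting terms (coefficients in siemens):
  0.0292·V_1 - 0.01961·V_2 - 0.0005·V_5 = 0.1364
  0.02104·V_2 - 0.01961·V_1 - 0.0003333·V_3 - 0.001099·V_5 = 0
  0.03458·V_3 - 0.0003333·V_2 - 0.0009091·V_5 = 0
  0.002963·V_5 - 0.0005·V_1 - 0.001099·V_2 - 0.0009091·V_3 = 0
Solving these 4 simultaneous equations (Gaussian elimination) gives:
  V_1 = 13.49 V, V_2 = 12.95 V, V_3 = 0.3136 V, V_5 = 7.178 V
Part 1:
  Read off the nodal solution: V_1 = 13.49 V
Part 2:
  I_R3 = (V_2 - V_3)/R3 = (12.95 - 0.3136)/3000 = 0.004213 A
  Magnitude: I_R3 = 0.004213 A
Part 3:
  I_R4 = (V_3 - V_4)/R4 = (0.3136 - 0)/30 = 0.01045 A
  P_R4 = I_R4² × R4 = (0.01045)² × 30 = 0.003278 W
Part 4:
  Power in each resistor, P = (ΔV)²/R:
    P_R1 = (15 - 13.49)²/110 = 0.02069 W
    P_R2 = (13.49 - 12.95)²/51 = 0.005686 W
    P_R3 = (12.95 - 0.3136)²/3000 = 0.05325 W
    P_R4 = (0.3136 - 0)²/30 = 0.003278 W
    P_R5 = (13.49 - 7.178)²/2000 = 0.01993 W
    P_R6 = (12.95 - 7.178)²/910 = 0.03665 W
    P_R7 = (0.3136 - 7.178)²/1100 = 0.04283 W
    P_R8 = (0 - 7.178)²/2200 = 0.02342 W
  P_total = P_R1 + P_R2 + P_R3 + P_R4 + P_R5 + P_R6 + P_R7 + P_R8 = 0.2057 W

Final answers:
1. V_1 = 13.49 V
2. I_R3 = 0.004213 A
3. P_R4 = 0.003278 W
4. P_total = 0.2057 W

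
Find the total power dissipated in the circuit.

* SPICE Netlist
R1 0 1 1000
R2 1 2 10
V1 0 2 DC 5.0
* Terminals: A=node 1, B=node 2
Nodal analysis, taking node 2 as the 0 V reference.
Source V1 fixes V_0 = 5 V.
KCL at each unknown node (sum of currents leaving = 0; resistances in Ω):
  Node 1: (V_1 - 5)/1000 + (V_1 - 0)/10 = 0
Collecting terms: 0.101 × V_1 = 0.005  =>  V_1 = 0.0495 V
Power in each resistor, P = (ΔV)²/R:
  P_R1 = (5 - 0.0495)²/1000 = 0.02451 W
  P_R2 = (0.0495 - 0)²/10 = 0.0002451 W
P_total = P_R1 + P_R2 = 0.02475 W

Final answer: 0.02475 W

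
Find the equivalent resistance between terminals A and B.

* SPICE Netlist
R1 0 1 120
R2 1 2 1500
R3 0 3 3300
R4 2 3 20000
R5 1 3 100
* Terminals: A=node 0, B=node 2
The network is not a plain series/parallel combination. Inject a 1 A test current into terminal A (node 0) and return it from terminal B (node 2); then R_eq = V_A / (1 A).
Nodal analysis, taking node 2 as the 0 V reference.
Current source I_test pushes 1 A into node 0 and draws it out of node 2.
KCL at each unknown node (sum of currents leaving = 0; resistances in Ω):
  Node 0: (V_0 - V_1)/120 + (V_0 - V_3)/3300 - 1 = 0
  Node 1: (V_1 - V_0)/120 + (V_1 - 0)/1500 + (V_1 - V_3)/100 = 0
  Node 3: (V_3 - V_0)/3300 + (V_3 - V_1)/100 + (V_3 - 0)/20000 = 0
Collecting terms (coefficients in siemens):
  0.008636·V_0 - 0.008333·V_1 - 0.000303·V_3 = 1
  0.019·V_1 - 0.008333·V_0 - 0.01·V_3 = 0
  0.01035·V_3 - 0.000303·V_0 - 0.01·V_1 = 0
Solving these 3 simultaneous equations (Gaussian elimination) gives:
  V_0 = 1511 V, V_1 = 1396 V, V_3 = 1392 V
R_eq = V_0 / 1 A = 1511 Ω = 1.511 kΩ

Final answer: 1.511 kΩ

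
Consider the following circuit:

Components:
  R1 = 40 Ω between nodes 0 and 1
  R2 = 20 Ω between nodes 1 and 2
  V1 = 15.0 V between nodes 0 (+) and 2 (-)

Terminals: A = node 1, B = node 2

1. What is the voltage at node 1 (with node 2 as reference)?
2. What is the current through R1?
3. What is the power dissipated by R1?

Nodal analysis, taking node 2 as the 0 V reference.
Source V1 fixes V_0 = 15 V.
KCL at each unknown node (sum of currents leaving = 0; resistances in Ω):
  Node 1: (V_1 - 15)/40 + (V_1 - 0)/20 = 0
Collecting terms: 0.075 × V_1 = 0.375  =>  V_1 = 5 V
Part 1:
  Read off the nodal solution: V_1 = 5 V
Part 2:
  I_R1 = (V_0 - V_1)/R1 = (15 - 5)/40 = 0.25 A
  Magnitude: I_R1 = 0.25 A
Part 3:
  I_R1 = (V_0 - V_1)/R1 = (15 - 5)/40 = 0.25 A
  P_R1 = I_R1² × R1 = (0.25)² × 40 = 2.5 W

Final answers:
1. V_1 = 5 V
2. I_R1 = 0.25 A
3. P_R1 = 2.5 W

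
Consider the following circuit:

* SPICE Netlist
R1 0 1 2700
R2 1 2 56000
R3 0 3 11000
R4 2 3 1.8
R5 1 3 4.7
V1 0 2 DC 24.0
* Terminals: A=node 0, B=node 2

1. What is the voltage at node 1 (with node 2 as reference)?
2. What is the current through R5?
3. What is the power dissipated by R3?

Nodal analysis, taking node 2 as the 0 V reference.
Source V1 fixes V_0 = 24 V.
KCL at each unknown node (sum of currents leaving = 0; resistances in Ω):
  Node 1: (V_1 - 24)/2700 + (V_1 - 0)/56000 + (V_1 - V_3)/4.7 = 0
  Node 3: (V_3 - 24)/11000 + (V_3 - 0)/1.8 + (V_3 - V_1)/4.7 = 0
Collecting terms (coefficients in siemens):
  0.2132·V_1 - 0.2128·V_3 = 0.008889
  0.7684·V_3 - 0.2128·V_1 = 0.002182
Determinant D = (0.2132)(0.7684) - (-0.2128)(-0.2128) = 0.1185
V_1 = [(0.008889)(0.7684) - (-0.2128)(0.002182)]/D = 0.06155 V
V_3 = [(0.2132)(0.002182) - (0.008889)(-0.2128)]/D = 0.01988 V
Part 1:
  Read off the nodal solution: V_1 = 0.06155 V
Part 2:
  I_R5 = (V_1 - V_3)/R5 = (0.06155 - 0.01988)/4.7 = 0.008865 A
  Magnitude: I_R5 = 0.008865 A
Part 3:
  I_R3 = (V_0 - V_3)/R3 = (24 - 0.01988)/11000 = 0.00218 A
  P_R3 = I_R3² × R3 = (0.00218)² × 11000 = 0.05228 W

Final answers:
1. V_1 = 0.06155 V
2. I_R5 = 0.008865 A
3. P_R3 = 0.05228 W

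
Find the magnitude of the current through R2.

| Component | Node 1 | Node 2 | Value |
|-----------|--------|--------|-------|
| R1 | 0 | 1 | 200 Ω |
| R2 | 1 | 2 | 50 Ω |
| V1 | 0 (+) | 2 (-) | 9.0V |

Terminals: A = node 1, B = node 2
Nodal analysis, taking node 2 as the 0 V reference.
Source V1 fixes V_0 = 9 V.
KCL at each unknown node (sum of currents leaving = 0; resistances in Ω):
  Node 1: (V_1 - 9)/200 + (V_1 - 0)/50 = 0
Collecting terms: 0.025 × V_1 = 0.045  =>  V_1 = 1.8 V
I_R2 = (V_1 - V_2)/R2 = (1.8 - 0)/50 = 0.036 A
|I_R2| = 0.036 A

Final answer: |I_R2| = 0.036 A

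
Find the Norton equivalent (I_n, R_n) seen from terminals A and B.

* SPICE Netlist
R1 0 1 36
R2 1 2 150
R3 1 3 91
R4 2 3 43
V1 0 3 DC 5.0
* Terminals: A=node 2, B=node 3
Find the Thévenin equivalent first; then I_n = V_th/R_th and R_n = R_th.
Step 1 — V_th is the open-circuit voltage V_A - V_B (nothing connected across the terminals).
Nodal analysis, taking node 3 as the 0 V reference.
Source V1 fixes V_0 = 5 V.
KCL at each unknown node (sum of currents leaving = 0; resistances in Ω):
  Node 1: (V_1 - 5)/36 + (V_1 - V_2)/150 + (V_1 - 0)/91 = 0
  Node 2: (V_2 - V_1)/150 + (V_2 - 0)/43 = 0
Collecting terms (coefficients in siemens):
  0.04543·V_1 - 0.006667·V_2 = 0.1389
  0.02992·V_2 - 0.006667·V_1 = 0
Determinant D = (0.04543)(0.02992) - (-0.006667)(-0.006667) = 0.001315
V_1 = [(0.1389)(0.02992) - (-0.006667)(0)]/D = 3.16 V
V_2 = [(0.04543)(0) - (0.1389)(-0.006667)]/D = 0.7041 V
V_th = V_2 - V_3 = 0.7041 - 0 = 0.7041 V
Step 2 — R_th: zero the source — replace V1 by a short circuit (node 3 merges into node 0) — and find the resistance seen between A (node 2) and B (node 0).
Reduce the network between node 2 (A) and node 0 (B) by series/parallel combination:
  Rp1 = R1 ‖ R3 (parallel, both between nodes 0 and 1) = 1/(1/36 + 1/91) = 25.8 Ω
  Rs1 = R2 + Rp1 (series, joined only at node 1) = 150 + 25.8 = 175.8 Ω
  Rp2 = R4 ‖ Rs1 (parallel, both between nodes 0 and 2) = 1/(1/43 + 1/175.8) = 34.55 Ω
R_th = 34.55 Ω
I_n = V_th/R_th = 0.7041/34.55 = 0.02038 A, and R_n = R_th = 34.55 Ω

Final answer: I_n = 0.02038 A, R_n = 34.55 Ω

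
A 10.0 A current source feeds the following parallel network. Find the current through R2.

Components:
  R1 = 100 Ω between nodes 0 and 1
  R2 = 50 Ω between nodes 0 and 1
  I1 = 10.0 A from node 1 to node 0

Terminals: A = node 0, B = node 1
All resistors sit directly between nodes 0 and 1, so they are in parallel and share one voltage V; the full source current 10 A splits among them.
1/R_par = 1/100 + 1/50 = 0.03 S  =>  R_par = 33.33 Ω
V = I × R_par = 10 × 33.33 = 333.3 V
I_R2 = V/R2 = 333.3/50 = 6.667 A

Final answer: 6.667 A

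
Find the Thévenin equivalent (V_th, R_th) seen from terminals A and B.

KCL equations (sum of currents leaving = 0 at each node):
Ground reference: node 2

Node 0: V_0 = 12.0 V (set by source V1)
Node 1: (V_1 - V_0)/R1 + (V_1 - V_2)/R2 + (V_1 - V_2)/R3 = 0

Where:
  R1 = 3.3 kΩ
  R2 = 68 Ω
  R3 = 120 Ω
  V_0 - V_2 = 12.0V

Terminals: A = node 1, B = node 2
Step 1 — V_th is the open-circuit voltage V_A - V_B (nothing connected across the terminals).
Nodal analysis, taking node 2 as the 0 V reference.
Source V1 fixes V_0 = 12 V.
KCL at each unknown node (sum of currents leaving = 0; resistances in Ω):
  Node 1: (V_1 - 12)/3300 + (V_1 - 0)/68 + (V_1 - 0)/120 = 0
Collecting terms: 0.02334 × V_1 = 0.003636  =>  V_1 = 0.1558 V
V_th = V_1 - V_2 = 0.1558 - 0 = 0.1558 V
Step 2 — R_th: zero the source — replace V1 by a short circuit (node 2 merges into node 0) — and find the resistance seen between A (node 1) and B (node 0).
Reduce the network between node 1 (A) and node 0 (B) by series/parallel combination:
  Rp1 = R1 ‖ R2 ‖ R3 (parallel, all between nodes 0 and 1) = 1/(1/3300 + 1/68 + 1/120) = 42.84 Ω
R_th = 42.84 Ω

Final answer: V_th = 0.1558 V, R_th = 42.84 Ω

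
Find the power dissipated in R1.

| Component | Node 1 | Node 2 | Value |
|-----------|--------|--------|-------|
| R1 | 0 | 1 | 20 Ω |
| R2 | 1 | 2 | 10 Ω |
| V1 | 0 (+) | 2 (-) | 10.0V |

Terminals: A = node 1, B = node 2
Nodal analysis, taking node 2 as the 0 V reference.
Source V1 fixes V_0 = 10 V.
KCL at each unknown node (sum of currents leaving = 0; resistances in Ω):
  Node 1: (V_1 - 10)/20 + (V_1 - 0)/10 = 0
Collecting terms: 0.15 × V_1 = 0.5  =>  V_1 = 3.333 V
I_R1 = (V_0 - V_1)/R1 = (10 - 3.333)/20 = 0.3333 A
P_R1 = I_R1² × R1 = (0.3333)² × 20 = 2.222 W

Final answer: 2.222 W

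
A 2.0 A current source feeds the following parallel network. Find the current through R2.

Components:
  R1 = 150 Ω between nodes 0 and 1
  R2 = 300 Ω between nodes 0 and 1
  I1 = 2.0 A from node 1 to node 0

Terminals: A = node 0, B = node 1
All resistors sit directly between nodes 0 and 1, so they are in parallel and share one voltage V; the full source current 2 A splits among them.
1/R_par = 1/150 + 1/300 = 0.01 S  =>  R_par = 100 Ω
V = I × R_par = 2 × 100 = 200 V
I_R2 = V/R2 = 200/300 = 0.6667 A

Final answer: 0.6667 A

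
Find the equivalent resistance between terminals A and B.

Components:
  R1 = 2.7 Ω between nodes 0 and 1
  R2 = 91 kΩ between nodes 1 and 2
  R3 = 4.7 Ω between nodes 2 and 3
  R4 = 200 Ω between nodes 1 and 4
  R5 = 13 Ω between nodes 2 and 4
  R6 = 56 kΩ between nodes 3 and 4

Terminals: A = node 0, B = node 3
The network is not a plain series/parallel combination. Inject a 1 A test current into terminal A (node 0) and return it from terminal B (node 3); then R_eq = V_A / (1 A).
Nodal analysis, taking node 3 as the 0 V reference.
Current source I_test pushes 1 A into node 0 and draws it out of node 3.
KCL at each unknown node (sum of currents leaving = 0; resistances in Ω):
  Node 0: (V_0 - V_1)/2.7 - 1 = 0
  Node 1: (V_1 - V_0)/2.7 + (V_1 - V_2)/91000 + (V_1 - V_4)/200 = 0
  Node 2: (V_2 - V_1)/91000 + (V_2 - 0)/4.7 + (V_2 - V_4)/13 = 0
  Node 4: (V_4 - V_1)/200 + (V_4 - V_2)/13 + (V_4 - 0)/56000 = 0
Collecting terms (coefficients in siemens):
  0.3704·V_0 - 0.3704·V_1 = 1
  0.3754·V_1 - 0.3704·V_0 - 0.00001099·V_2 - 0.005·V_4 = 0
  0.2897·V_2 - 0.00001099·V_1 - 0.07692·V_4 = 0
  0.08194·V_4 - 0.005·V_1 - 0.07692·V_2 = 0
Solving these 4 simultaneous equations (Gaussian elimination) gives:
  V_0 = 219.9 V, V_1 = 217.2 V, V_2 = 4.699 V, V_4 = 17.66 V
R_eq = V_0 / 1 A = 219.9 Ω

Final answer: 219.9 Ω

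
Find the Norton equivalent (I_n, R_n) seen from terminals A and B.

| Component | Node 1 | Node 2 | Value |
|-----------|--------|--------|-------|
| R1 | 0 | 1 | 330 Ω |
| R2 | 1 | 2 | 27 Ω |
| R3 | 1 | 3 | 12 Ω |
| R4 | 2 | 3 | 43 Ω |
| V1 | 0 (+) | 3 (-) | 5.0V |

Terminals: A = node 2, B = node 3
Find the Thévenin equivalent first; then I_n = V_th/R_th and R_n = R_th.
Step 1 — V_th is the open-circuit voltage V_A - V_B (nothing connected across the terminals).
Nodal analysis, taking node 3 as the 0 V reference.
Source V1 fixes V_0 = 5 V.
KCL at each unknown node (sum of currents leaving = 0; resistances in Ω):
  Node 1: (V_1 - 5)/330 + (V_1 - V_2)/27 + (V_1 - 0)/12 = 0
  Node 2: (V_2 - V_1)/27 + (V_2 - 0)/43 = 0
Collecting terms (coefficients in siemens):
  0.1234·V_1 - 0.03704·V_2 = 0.01515
  0.06029·V_2 - 0.03704·V_1 = 0
Determinant D = (0.1234)(0.06029) - (-0.03704)(-0.03704) = 0.006068
V_1 = [(0.01515)(0.06029) - (-0.03704)(0)]/D = 0.1505 V
V_2 = [(0.1234)(0) - (0.01515)(-0.03704)]/D = 0.09247 V
V_th = V_2 - V_3 = 0.09247 - 0 = 0.09247 V
Step 2 — R_th: zero the source — replace V1 by a short circuit (node 3 merges into node 0) — and find the resistance seen between A (node 2) and B (node 0).
Reduce the network between node 2 (A) and node 0 (B) by series/parallel combination:
  Rp1 = R1 ‖ R3 (parallel, both between nodes 0 and 1) = 1/(1/330 + 1/12) = 11.58 Ω
  Rs1 = R2 + Rp1 (series, joined only at node 1) = 27 + 11.58 = 38.58 Ω
  Rp2 = R4 ‖ Rs1 (parallel, both between nodes 0 and 2) = 1/(1/43 + 1/38.58) = 20.33 Ω
R_th = 20.33 Ω
I_n = V_th/R_th = 0.09247/20.33 = 0.004548 A, and R_n = R_th = 20.33 Ω

Final answer: I_n = 0.004548 A, R_n = 20.33 Ω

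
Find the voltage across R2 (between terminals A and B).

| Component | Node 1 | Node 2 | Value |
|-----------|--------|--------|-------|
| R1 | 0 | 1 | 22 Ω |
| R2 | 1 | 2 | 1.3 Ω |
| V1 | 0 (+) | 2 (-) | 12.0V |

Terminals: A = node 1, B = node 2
R1 and R2 are in series across V1 (node 0 → node 1 → node 2), and the output A–B is taken across R2, so this is a voltage divider.
Series current: I = V1/(R1 + R2) = 12/(22 + 1.3) = 12/23.3 = 0.515 A
V_R2 = I × R2 = V1 × R2/(R1 + R2) = 12 × 1.3/23.3 = 0.6695 V

Final answer: 0.6695 V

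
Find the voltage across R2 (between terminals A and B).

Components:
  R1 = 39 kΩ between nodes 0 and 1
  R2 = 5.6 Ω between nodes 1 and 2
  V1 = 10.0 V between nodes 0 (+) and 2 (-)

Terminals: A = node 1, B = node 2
R1 and R2 are in series across V1 (node 0 → node 1 → node 2), and the output A–B is taken across R2, so this is a voltage divider.
Series current: I = V1/(R1 + R2) = 10/(39000 + 5.6) = 10/39010 = 0.0002564 A
V_R2 = I × R2 = V1 × R2/(R1 + R2) = 10 × 5.6/39010 = 0.001436 V

Final answer: 0.001436 V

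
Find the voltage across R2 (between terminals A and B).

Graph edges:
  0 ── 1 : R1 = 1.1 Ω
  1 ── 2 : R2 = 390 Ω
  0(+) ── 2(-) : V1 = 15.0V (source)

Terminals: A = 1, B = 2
R1 and R2 are in series across V1 (node 0 → node 1 → node 2), and the output A–B is taken across R2, so this is a voltage divider.
Series current: I = V1/(R1 + R2) = 15/(1.1 + 390) = 15/391.1 = 0.03835 A
V_R2 = I × R2 = V1 × R2/(R1 + R2) = 15 × 390/391.1 = 14.96 V

Final answer: 14.96 V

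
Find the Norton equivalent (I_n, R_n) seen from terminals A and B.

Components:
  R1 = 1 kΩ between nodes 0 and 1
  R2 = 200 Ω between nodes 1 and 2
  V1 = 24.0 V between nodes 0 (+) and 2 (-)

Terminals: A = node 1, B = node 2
Find the Thévenin equivalent first; then I_n = V_th/R_th and R_n = R_th.
Step 1 — V_th is the open-circuit voltage V_A - V_B (nothing connected across the terminals).
Nodal analysis, taking node 2 as the 0 V reference.
Source V1 fixes V_0 = 24 V.
KCL at each unknown node (sum of currents leaving = 0; resistances in Ω):
  Node 1: (V_1 - 24)/1000 + (V_1 - 0)/200 = 0
Collecting terms: 0.006 × V_1 = 0.024  =>  V_1 = 4 V
V_th = V_1 - V_2 = 4 - 0 = 4 V
Step 2 — R_th: zero the source — replace V1 by a short circuit (node 2 merges into node 0) — and find the resistance seen between A (node 1) and B (node 0).
Reduce the network between node 1 (A) and node 0 (B) by series/parallel combination:
  Rp1 = R1 ‖ R2 (parallel, both between nodes 0 and 1) = 1/(1/1000 + 1/200) = 166.7 Ω
R_th = 166.7 Ω
I_n = V_th/R_th = 4/166.7 = 0.024 A, and R_n = R_th = 166.7 Ω

Final answer: I_n = 0.024 A, R_n = 166.7 Ω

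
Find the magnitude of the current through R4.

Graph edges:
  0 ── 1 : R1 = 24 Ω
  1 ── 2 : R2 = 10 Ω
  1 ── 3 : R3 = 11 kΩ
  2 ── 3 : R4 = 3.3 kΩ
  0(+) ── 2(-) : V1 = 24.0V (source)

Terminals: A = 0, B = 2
Nodal analysis, taking node 2 as the 0 V reference.
Source V1 fixes V_0 = 24 V.
KCL at each unknown node (sum of currents leaving = 0; resistances in Ω):
  Node 1: (V_1 - 24)/24 + (V_1 - 0)/10 + (V_1 - V_3)/11000 = 0
  Node 3: (V_3 - V_1)/11000 + (V_3 - 0)/3300 = 0
Collecting terms (coefficients in siemens):
  0.1418·V_1 - 0.00009091·V_3 = 1
  0.0003939·V_3 - 0.00009091·V_1 = 0
Determinant D = (0.1418)(0.0003939) - (-0.00009091)(-0.00009091) = 0.00005584
V_1 = [(1)(0.0003939) - (-0.00009091)(0)]/D = 7.055 V
V_3 = [(0.1418)(0) - (1)(-0.00009091)]/D = 1.628 V
I_R4 = (V_2 - V_3)/R4 = (0 - 1.628)/3300 = -0.0004934 A
|I_R4| = 0.0004934 A

Final answer: |I_R4| = 0.0004934 A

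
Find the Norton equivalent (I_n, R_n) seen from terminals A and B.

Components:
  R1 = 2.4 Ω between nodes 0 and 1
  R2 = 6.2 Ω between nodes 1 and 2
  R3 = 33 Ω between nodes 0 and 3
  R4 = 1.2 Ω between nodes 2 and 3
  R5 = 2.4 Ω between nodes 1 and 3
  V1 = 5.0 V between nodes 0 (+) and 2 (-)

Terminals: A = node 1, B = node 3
Find the Thévenin equivalent first; then I_n = V_th/R_th and R_n = R_th.
Step 1 — V_th is the open-circuit voltage V_A - V_B (nothing connected across the terminals).
Nodal analysis, taking node 2 as the 0 V reference.
Source V1 fixes V_0 = 5 V.
KCL at each unknown node (sum of currents leaving = 0; resistances in Ω):
  Node 1: (V_1 - 5)/2.4 + (V_1 - 0)/6.2 + (V_1 - V_3)/2.4 = 0
  Node 3: (V_3 - 5)/33 + (V_3 - 0)/1.2 + (V_3 - V_1)/2.4 = 0
Collecting terms (coefficients in siemens):
  0.9946·V_1 - 0.4167·V_3 = 2.083
  1.28·V_3 - 0.4167·V_1 = 0.1515
Determinant D = (0.9946)(1.28) - (-0.4167)(-0.4167) = 1.1
V_1 = [(2.083)(1.28) - (-0.4167)(0.1515)]/D = 2.483 V
V_3 = [(0.9946)(0.1515) - (2.083)(-0.4167)]/D = 0.9263 V
V_th = V_1 - V_3 = 2.483 - 0.9263 = 1.556 V
Step 2 — R_th: zero the source — replace V1 by a short circuit (node 2 merges into node 0) — and find the resistance seen between A (node 1) and B (node 3).
Reduce the network between node 1 (A) and node 3 (B) by series/parallel combination:
  Rp1 = R1 ‖ R2 (parallel, both between nodes 0 and 1) = 1/(1/2.4 + 1/6.2) = 1.73 Ω
  Rp2 = R3 ‖ R4 (parallel, both between nodes 0 and 3) = 1/(1/33 + 1/1.2) = 1.158 Ω
  Rs1 = Rp1 + Rp2 (series, joined only at node 0) = 1.73 + 1.158 = 2.888 Ω
  Rp3 = R5 ‖ Rs1 (parallel, both between nodes 1 and 3) = 1/(1/2.4 + 1/2.888) = 1.311 Ω
R_th = 1.311 Ω
I_n = V_th/R_th = 1.556/1.311 = 1.187 A, and R_n = R_th = 1.311 Ω

Final answer: I_n = 1.187 A, R_n = 1.311 Ω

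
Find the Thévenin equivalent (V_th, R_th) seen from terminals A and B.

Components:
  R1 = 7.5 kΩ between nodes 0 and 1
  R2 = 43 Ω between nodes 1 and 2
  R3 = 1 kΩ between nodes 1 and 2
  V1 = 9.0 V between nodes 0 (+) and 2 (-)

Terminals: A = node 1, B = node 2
Step 1 — V_th is the open-circuit voltage V_A - V_B (nothing connected across the terminals).
Nodal analysis, taking node 2 as the 0 V reference.
Source V1 fixes V_0 = 9 V.
KCL at each unknown node (sum of currents leaving = 0; resistances in Ω):
  Node 1: (V_1 - 9)/7500 + (V_1 - 0)/43 + (V_1 - 0)/1000 = 0
Collecting terms: 0.02439 × V_1 = 0.0012  =>  V_1 = 0.0492 V
V_th = V_1 - V_2 = 0.0492 - 0 = 0.0492 V
Step 2 — R_th: zero the source — replace V1 by a short circuit (node 2 merges into node 0) — and find the resistance seen between A (node 1) and B (node 0).
Reduce the network between node 1 (A) and node 0 (B) by series/parallel combination:
  Rp1 = R1 ‖ R2 ‖ R3 (parallel, all between nodes 0 and 1) = 1/(1/7500 + 1/43 + 1/1000) = 41 Ω
R_th = 41 Ω

Final answer: V_th = 0.0492 V, R_th = 41 Ω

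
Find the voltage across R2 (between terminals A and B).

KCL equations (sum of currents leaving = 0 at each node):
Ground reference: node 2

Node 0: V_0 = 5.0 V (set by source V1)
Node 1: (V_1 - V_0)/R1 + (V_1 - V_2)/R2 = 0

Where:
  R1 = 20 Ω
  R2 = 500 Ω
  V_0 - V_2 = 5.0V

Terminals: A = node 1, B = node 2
R1 and R2 are in series across V1 (node 0 → node 1 → node 2), and the output A–B is taken across R2, so this is a voltage divider.
Series current: I = V1/(R1 + R2) = 5/(20 + 500) = 5/520 = 0.009615 A
V_R2 = I × R2 = V1 × R2/(R1 + R2) = 5 × 500/520 = 4.808 V

Final answer: 4.808 V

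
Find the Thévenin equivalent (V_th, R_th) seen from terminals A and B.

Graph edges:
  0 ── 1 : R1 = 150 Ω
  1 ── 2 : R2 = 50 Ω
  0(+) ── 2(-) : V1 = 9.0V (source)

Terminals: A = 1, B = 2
Step 1 — V_th is the open-circuit voltage V_A - V_B (nothing connected across the terminals).
Nodal analysis, taking node 2 as the 0 V reference.
Source V1 fixes V_0 = 9 V.
KCL at each unknown node (sum of currents leaving = 0; resistances in Ω):
  Node 1: (V_1 - 9)/150 + (V_1 - 0)/50 = 0
Collecting terms: 0.02667 × V_1 = 0.06  =>  V_1 = 2.25 V
V_th = V_1 - V_2 = 2.25 - 0 = 2.25 V
Step 2 — R_th: zero the source — replace V1 by a short circuit (node 2 merges into node 0) — and find the resistance seen between A (node 1) and B (node 0).
Reduce the network between node 1 (A) and node 0 (B) by series/parallel combination:
  Rp1 = R1 ‖ R2 (parallel, both between nodes 0 and 1) = 1/(1/150 + 1/50) = 37.5 Ω
R_th = 37.5 Ω

Final answer: V_th = 2.25 V, R_th = 37.5 Ω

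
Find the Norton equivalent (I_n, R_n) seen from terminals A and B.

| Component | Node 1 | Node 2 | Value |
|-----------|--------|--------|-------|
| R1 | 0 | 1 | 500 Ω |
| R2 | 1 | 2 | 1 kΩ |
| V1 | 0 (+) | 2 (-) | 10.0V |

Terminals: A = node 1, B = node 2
Find the Thévenin equivalent first; then I_n = V_th/R_th and R_n = R_th.
Step 1 — V_th is the open-circuit voltage V_A - V_B (nothing connected across the terminals).
Nodal analysis, taking node 2 as the 0 V reference.
Source V1 fixes V_0 = 10 V.
KCL at each unknown node (sum of currents leaving = 0; resistances in Ω):
  Node 1: (V_1 - 10)/500 + (V_1 - 0)/1000 = 0
Collecting terms: 0.003 × V_1 = 0.02  =>  V_1 = 6.667 V
V_th = V_1 - V_2 = 6.667 - 0 = 6.667 V
Step 2 — R_th: zero the source — replace V1 by a short circuit (node 2 merges into node 0) — and find the resistance seen between A (node 1) and B (node 0).
Reduce the network between node 1 (A) and node 0 (B) by series/parallel combination:
  Rp1 = R1 ‖ R2 (parallel, both between nodes 0 and 1) = 1/(1/500 + 1/1000) = 333.3 Ω
R_th = 333.3 Ω
I_n = V_th/R_th = 6.667/333.3 = 0.02 A, and R_n = R_th = 333.3 Ω

Final answer: I_n = 0.02 A, R_n = 333.3 Ω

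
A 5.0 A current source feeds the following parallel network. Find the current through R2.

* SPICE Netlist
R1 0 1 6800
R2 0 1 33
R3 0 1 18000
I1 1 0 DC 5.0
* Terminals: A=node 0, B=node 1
All resistors sit directly between nodes 0 and 1, so they are in parallel and share one voltage V; the full source current 5 A splits among them.
1/R_par = 1/6800 + 1/33 + 1/18000 = 0.03051 S  =>  R_par = 32.78 Ω
V = I × R_par = 5 × 32.78 = 163.9 V
I_R2 = V/R2 = 163.9/33 = 4.967 A

Final answer: 4.967 A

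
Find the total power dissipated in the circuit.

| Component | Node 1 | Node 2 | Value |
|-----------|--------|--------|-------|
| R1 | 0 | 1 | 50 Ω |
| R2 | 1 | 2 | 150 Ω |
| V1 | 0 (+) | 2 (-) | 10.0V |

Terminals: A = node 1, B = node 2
Nodal analysis, taking node 2 as the 0 V reference.
Source V1 fixes V_0 = 10 V.
KCL at each unknown node (sum of currents leaving = 0; resistances in Ω):
  Node 1: (V_1 - 10)/50 + (V_1 - 0)/150 = 0
Collecting terms: 0.02667 × V_1 = 0.2  =>  V_1 = 7.5 V
Power in each resistor, P = (ΔV)²/R:
  P_R1 = (10 - 7.5)²/50 = 0.125 W
  P_R2 = (7.5 - 0)²/150 = 0.375 W
P_total = P_R1 + P_R2 = 0.5 W

Final answer: 0.5 W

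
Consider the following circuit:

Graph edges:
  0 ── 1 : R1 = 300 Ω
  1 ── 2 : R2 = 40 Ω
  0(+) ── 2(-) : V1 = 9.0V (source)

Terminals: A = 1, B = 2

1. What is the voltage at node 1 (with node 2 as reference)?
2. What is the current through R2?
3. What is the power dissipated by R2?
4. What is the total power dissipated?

Nodal analysis, taking node 2 as the 0 V reference.
Source V1 fixes V_0 = 9 V.
KCL at each unknown node (sum of currents leaving = 0; resistances in Ω):
  Node 1: (V_1 - 9)/300 + (V_1 - 0)/40 = 0
Collecting terms: 0.02833 × V_1 = 0.03  =>  V_1 = 1.059 V
Part 1:
  Read off the nodal solution: V_1 = 1.059 V
Part 2:
  I_R2 = (V_1 - V_2)/R2 = (1.059 - 0)/40 = 0.02647 A
  Magnitude: I_R2 = 0.02647 A
Part 3:
  I_R2 = (V_1 - V_2)/R2 = (1.059 - 0)/40 = 0.02647 A
  P_R2 = I_R2² × R2 = (0.02647)² × 40 = 0.02803 W
Part 4:
  Power in each resistor, P = (ΔV)²/R:
    P_R1 = (9 - 1.059)²/300 = 0.2102 W
    P_R2 = (1.059 - 0)²/40 = 0.02803 W
  P_total = P_R1 + P_R2 = 0.2382 W

Final answers:
1. V_1 = 1.059 V
2. I_R2 = 0.02647 A
3. P_R2 = 0.02803 W
4. P_total = 0.2382 W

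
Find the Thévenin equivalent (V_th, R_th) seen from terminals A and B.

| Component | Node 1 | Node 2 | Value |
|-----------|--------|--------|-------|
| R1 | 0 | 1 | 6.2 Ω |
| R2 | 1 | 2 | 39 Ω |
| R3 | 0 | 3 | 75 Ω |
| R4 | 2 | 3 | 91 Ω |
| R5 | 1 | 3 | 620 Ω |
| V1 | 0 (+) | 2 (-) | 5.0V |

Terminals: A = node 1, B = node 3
Step 1 — V_th is the open-circuit voltage V_A - V_B (nothing connected across the terminals).
Nodal analysis, taking node 2 as the 0 V reference.
Source V1 fixes V_0 = 5 V.
KCL at each unknown node (sum of currents leaving = 0; resistances in Ω):
  Node 1: (V_1 - 5)/6.2 + (V_1 - 0)/39 + (V_1 - V_3)/620 = 0
  Node 3: (V_3 - 5)/75 + (V_3 - 0)/91 + (V_3 - V_1)/620 = 0
Collecting terms (coefficients in siemens):
  0.1885·V_1 - 0.001613·V_3 = 0.8065
  0.02594·V_3 - 0.001613·V_1 = 0.06667
Determinant D = (0.1885)(0.02594) - (-0.001613)(-0.001613) = 0.004887
V_1 = [(0.8065)(0.02594) - (-0.001613)(0.06667)]/D = 4.302 V
V_3 = [(0.1885)(0.06667) - (0.8065)(-0.001613)]/D = 2.838 V
V_th = V_1 - V_3 = 4.302 - 2.838 = 1.464 V
Step 2 — R_th: zero the source — replace V1 by a short circuit (node 2 merges into node 0) — and find the resistance seen between A (node 1) and B (node 3).
Reduce the network between node 1 (A) and node 3 (B) by series/parallel combination:
  Rp1 = R1 ‖ R2 (parallel, both between nodes 0 and 1) = 1/(1/6.2 + 1/39) = 5.35 Ω
  Rp2 = R3 ‖ R4 (parallel, both between nodes 0 and 3) = 1/(1/75 + 1/91) = 41.11 Ω
  Rs1 = Rp1 + Rp2 (series, joined only at node 0) = 5.35 + 41.11 = 46.46 Ω
  Rp3 = R5 ‖ Rs1 (parallel, both between nodes 1 and 3) = 1/(1/620 + 1/46.46) = 43.22 Ω
R_th = 43.22 Ω

Final answer: V_th = 1.464 V, R_th = 43.22 Ω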